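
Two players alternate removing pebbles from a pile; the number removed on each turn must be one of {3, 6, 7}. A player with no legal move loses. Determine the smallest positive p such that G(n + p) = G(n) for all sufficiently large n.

10

n :  0  1  2  3  4  5  6  7  8  9 10 11 12 13 14 15 16 17 18 19 20 21
G :  0  0  0  1  1  1  2  2  2  3  0  0  0  1  1  1  2  2  2  3  0  0
G(n+10) = G(n) holds for n = 0,…,6 (a full window of length max(S) = 7), so the sequence is purely periodic with period 10.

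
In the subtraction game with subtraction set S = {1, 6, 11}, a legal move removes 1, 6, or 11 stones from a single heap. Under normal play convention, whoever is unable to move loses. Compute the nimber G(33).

n :  0  1  2  3  4  5  6  7  8  9 10 11 12 13 14 15 16 17 18 19 20 21 22 23 24 25 26 27 28 29 30 31 32 33
G :  0  1  0  1  0  1  2  0  1  0  1  2  0  1  0  1  0  1  2  0  1  0  1  2  0  1  0  1  0  1  2  0  1  0

0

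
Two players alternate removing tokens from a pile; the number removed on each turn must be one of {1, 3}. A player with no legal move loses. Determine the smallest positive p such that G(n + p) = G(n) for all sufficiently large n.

2

n :  0  1  2  3  4  5  6  7  8  9 10 11 12 13 14
G :  0  1  0  1  0  1  0  1  0  1  0  1  0  1  0
G(n+2) = G(n) holds for n = 0,…,2 (a full window of length max(S) = 3), so the sequence is purely periodic with period 2.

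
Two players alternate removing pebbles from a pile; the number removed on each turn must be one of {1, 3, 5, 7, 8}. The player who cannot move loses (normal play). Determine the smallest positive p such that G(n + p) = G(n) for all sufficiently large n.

G(0) = 0
G(1) = mex{0} = 1
G(2) = mex{1} = 0
G(3) = mex{0,0} = 1
G(4) = mex{1,1} = 0
G(5) = mex{0,0,0} = 1
G(6) = mex{1,1,1} = 0
G(7) = mex{0,0,0,0} = 1
G(8) = mex{1,1,1,1,0} = 2
G(9) = mex{2,0,0,0,1} = 3
G(10) = mex{3,1,1,1,0} = 2
G(11) = mex{2,2,0,0,1} = 3
G(12) = mex{3,3,1,1,0} = 2
G(13) = mex{2,2,2,0,1} = 3
G(14) = mex{3,3,3,1,0} = 2
G(15) = mex{2,2,2,2,1} = 0
G(16) = mex{0,3,3,3,2} = 1
G(17) = mex{1,2,2,2,3} = 0
G(18) = mex{0,0,3,3,2} = 1
G(19) = mex{1,1,2,2,3} = 0
G(20) = mex{0,0,0,3,2} = 1
G(21) = mex{1,1,1,2,3} = 0
G(22) = mex{0,0,0,0,2} = 1
G(23) = mex{1,1,1,1,0} = 2
G(24) = mex{2,0,0,0,1} = 3
G(25) = mex{3,1,1,1,0} = 2
G(26) = mex{2,2,0,0,1} = 3
G(27) = mex{3,3,1,1,0} = 2
G(28) = mex{2,2,2,0,1} = 3
G(29) = mex{3,3,3,1,0} = 2
G(30) = mex{2,2,2,2,1} = 0
G(31) = mex{0,3,3,3,2} = 1
G(n+15) = G(n) holds for n = 0,…,7 (a full window of length max(S) = 8), so the sequence is purely periodic with period 15.

15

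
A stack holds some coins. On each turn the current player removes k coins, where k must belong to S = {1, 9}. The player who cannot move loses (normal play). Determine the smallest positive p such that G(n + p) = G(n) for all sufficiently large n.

n :  0  1  2  3  4  5  6  7  8  9 10 11 12 13 14
G :  0  1  0  1  0  1  0  1  0  1  0  1  0  1  0
G(n+2) = G(n) holds for n = 0,…,8 (a full window of length max(S) = 9), so the sequence is purely periodic with period 2.

2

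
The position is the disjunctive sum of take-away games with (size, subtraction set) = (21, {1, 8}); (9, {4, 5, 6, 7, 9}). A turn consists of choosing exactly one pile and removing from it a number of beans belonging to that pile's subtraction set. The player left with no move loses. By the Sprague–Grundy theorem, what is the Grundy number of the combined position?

3

Pile A, S = {1, 8}:
n :  0  1  2  3  4  5  6  7  8  9 10 11 12 13 14 15 16 17 18 19 20 21
G :  0  1  0  1  0  1  0  1  2  0  1  0  1  0  1  0  1  2  0  1  0  1
G_A(21) = 1.
Pile B, S = {4, 5, 6, 7, 9}:
G(0) = 0
G(1) = mex{} = 0
G(2) = mex{} = 0
G(3) = mex{} = 0
G(4) = mex{0} = 1
G(5) = mex{0,0} = 1
G(6) = mex{0,0,0} = 1
G(7) = mex{0,0,0,0} = 1
G(8) = mex{1,0,0,0} = 2
G(9) = mex{1,1,0,0,0} = 2
G_B(9) = 2.
Combined Grundy value = 1 ⊕ 2 = 3.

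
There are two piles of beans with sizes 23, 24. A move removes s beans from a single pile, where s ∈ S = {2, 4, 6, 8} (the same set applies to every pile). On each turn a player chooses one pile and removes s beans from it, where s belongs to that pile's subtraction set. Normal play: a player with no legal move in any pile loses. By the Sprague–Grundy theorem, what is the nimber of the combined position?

All piles use S = {2, 4, 6, 8}:
G(0) = 0
G(1) = mex{} = 0
G(2) = mex{0} = 1
G(3) = mex{0} = 1
G(4) = mex{1,0} = 2
G(5) = mex{1,0} = 2
G(6) = mex{2,1,0} = 3
G(7) = mex{2,1,0} = 3
G(8) = mex{3,2,1,0} = 4
G(9) = mex{3,2,1,0} = 4
G(10) = mex{4,3,2,1} = 0
G(11) = mex{4,3,2,1} = 0
G(12) = mex{0,4,3,2} = 1
G(13) = mex{0,4,3,2} = 1
G(14) = mex{1,0,4,3} = 2
G(15) = mex{1,0,4,3} = 2
G(16) = mex{2,1,0,4} = 3
G(17) = mex{2,1,0,4} = 3
G(18) = mex{3,2,1,0} = 4
G(19) = mex{3,2,1,0} = 4
G(20) = mex{4,3,2,1} = 0
G(21) = mex{4,3,2,1} = 0
G(22) = mex{0,4,3,2} = 1
G(23) = mex{0,4,3,2} = 1
G(24) = mex{1,0,4,3} = 2
Pile A: G(23) = 1.
Pile B: G(24) = 2.
Combined Grundy value = 1 ⊕ 2 = 3.

3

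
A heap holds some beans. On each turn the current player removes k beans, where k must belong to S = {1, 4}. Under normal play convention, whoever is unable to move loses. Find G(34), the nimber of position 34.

2

n :  0  1  2  3  4  5  6  7  8  9 10 11 12 13 14 15 16 17 18 19 20 21 22 23 24 25 26 27 28 29 30 31 32 33 34
G :  0  1  0  1  2  0  1  0  1  2  0  1  0  1  2  0  1  0  1  2  0  1  0  1  2  0  1  0  1  2  0  1  0  1  2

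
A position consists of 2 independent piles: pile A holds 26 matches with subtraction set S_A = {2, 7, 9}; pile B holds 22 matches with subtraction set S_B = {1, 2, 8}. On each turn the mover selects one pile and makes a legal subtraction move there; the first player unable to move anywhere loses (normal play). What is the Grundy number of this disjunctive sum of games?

2

Pile A, S = {2, 7, 9}:
G(0) = 0
G(1) = mex{} = 0
G(2) = mex{0} = 1
G(3) = mex{0} = 1
G(4) = mex{1} = 0
G(5) = mex{1} = 0
G(6) = mex{0} = 1
G(7) = mex{0,0} = 1
G(8) = mex{1,0} = 2
G(9) = mex{1,1,0} = 2
G(10) = mex{2,1,0} = 3
G(11) = mex{2,0,1} = 3
G(12) = mex{3,0,1} = 2
G(13) = mex{3,1,0} = 2
G(14) = mex{2,1,0} = 3
G(15) = mex{2,2,1} = 0
G(16) = mex{3,2,1} = 0
G(17) = mex{0,3,2} = 1
G(18) = mex{0,3,2} = 1
G(19) = mex{1,2,3} = 0
G(20) = mex{1,2,3} = 0
G(21) = mex{0,3,2} = 1
G(22) = mex{0,0,2} = 1
G(23) = mex{1,0,3} = 2
G(24) = mex{1,1,0} = 2
G(25) = mex{2,1,0} = 3
G(26) = mex{2,0,1} = 3
G_A(26) = 3.
Pile B, S = {1, 2, 8}:
G(0) = 0
G(1) = mex{0} = 1
G(2) = mex{1,0} = 2
G(3) = mex{2,1} = 0
G(4) = mex{0,2} = 1
G(5) = mex{1,0} = 2
G(6) = mex{2,1} = 0
G(7) = mex{0,2} = 1
G(8) = mex{1,0,0} = 2
G(9) = mex{2,1,1} = 0
G(10) = mex{0,2,2} = 1
G(11) = mex{1,0,0} = 2
G(12) = mex{2,1,1} = 0
G(13) = mex{0,2,2} = 1
G(14) = mex{1,0,0} = 2
G(15) = mex{2,1,1} = 0
G(16) = mex{0,2,2} = 1
G(17) = mex{1,0,0} = 2
G(18) = mex{2,1,1} = 0
G(19) = mex{0,2,2} = 1
G(20) = mex{1,0,0} = 2
G(21) = mex{2,1,1} = 0
G(22) = mex{0,2,2} = 1
G_B(22) = 1.
Combined Grundy value = 3 ⊕ 1 = 2.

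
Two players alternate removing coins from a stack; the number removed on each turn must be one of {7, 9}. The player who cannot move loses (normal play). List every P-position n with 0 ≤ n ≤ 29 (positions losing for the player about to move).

n :  0  1  2  3  4  5  6  7  8  9 10 11 12 13 14 15 16 17 18 19 20 21 22 23 24 25 26 27 28 29
G :  0  0  0  0  0  0  0  1  1  1  1  1  1  1  2  2  0  0  0  0  0  0  0  1  1  1  1  1  1  1
P-positions are exactly the n with G(n) = 0.

0, 1, 2, 3, 4, 5, 6, 16, 17, 18, 19, 20, 21, 22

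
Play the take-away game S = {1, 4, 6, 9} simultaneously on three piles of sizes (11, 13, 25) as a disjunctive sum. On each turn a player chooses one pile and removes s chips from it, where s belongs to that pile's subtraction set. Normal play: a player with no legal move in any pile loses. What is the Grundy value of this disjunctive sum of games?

All piles use S = {1, 4, 6, 9}:
G(0) = 0
G(1) = mex{0} = 1
G(2) = mex{1} = 0
G(3) = mex{0} = 1
G(4) = mex{1,0} = 2
G(5) = mex{2,1} = 0
G(6) = mex{0,0,0} = 1
G(7) = mex{1,1,1} = 0
G(8) = mex{0,2,0} = 1
G(9) = mex{1,0,1,0} = 2
G(10) = mex{2,1,2,1} = 0
G(11) = mex{0,0,0,0} = 1
G(12) = mex{1,1,1,1} = 0
G(13) = mex{0,2,0,2} = 1
G(14) = mex{1,0,1,0} = 2
G(15) = mex{2,1,2,1} = 0
G(16) = mex{0,0,0,0} = 1
G(17) = mex{1,1,1,1} = 0
G(18) = mex{0,2,0,2} = 1
G(19) = mex{1,0,1,0} = 2
G(20) = mex{2,1,2,1} = 0
G(21) = mex{0,0,0,0} = 1
G(22) = mex{1,1,1,1} = 0
G(23) = mex{0,2,0,2} = 1
G(24) = mex{1,0,1,0} = 2
G(25) = mex{2,1,2,1} = 0
Pile A: G(11) = 1.
Pile B: G(13) = 1.
Pile C: G(25) = 0.
Combined Grundy value = 1 ⊕ 1 ⊕ 0 = 0.

0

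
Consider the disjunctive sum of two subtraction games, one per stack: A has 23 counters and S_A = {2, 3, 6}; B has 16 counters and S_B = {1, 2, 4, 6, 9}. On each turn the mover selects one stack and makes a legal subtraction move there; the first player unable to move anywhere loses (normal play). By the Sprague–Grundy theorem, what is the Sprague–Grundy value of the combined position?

0

Stack A, S = {2, 3, 6}:
n :  0  1  2  3  4  5  6  7  8  9 10 11 12 13 14 15 16 17 18 19 20 21 22 23
G :  0  0  1  1  2  0  3  1  2  0  0  1  1  2  0  3  1  2  0  0  1  1  2  0
G_A(23) = 0.
Stack B, S = {1, 2, 4, 6, 9}:
n :  0  1  2  3  4  5  6  7  8  9 10 11 12 13 14 15 16
G :  0  1  2  0  1  2  3  4  0  1  2  0  1  2  3  4  0
G_B(16) = 0.
Combined Grundy value = 0 ⊕ 0 = 0.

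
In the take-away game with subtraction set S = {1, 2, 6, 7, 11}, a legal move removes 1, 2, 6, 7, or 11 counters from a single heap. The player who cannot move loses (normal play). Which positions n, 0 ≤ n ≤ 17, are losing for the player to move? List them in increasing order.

0, 3, 8, 12, 16

n :  0  1  2  3  4  5  6  7  8  9 10 11 12 13 14 15 16 17
G :  0  1  2  0  1  2  3  4  0  1  2  3  0  1  2  3  0  1
P-positions are exactly the n with G(n) = 0.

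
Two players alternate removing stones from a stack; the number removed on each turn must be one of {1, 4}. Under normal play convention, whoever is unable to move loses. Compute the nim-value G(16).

n :  0  1  2  3  4  5  6  7  8  9 10 11 12 13 14 15 16
G :  0  1  0  1  2  0  1  0  1  2  0  1  0  1  2  0  1

1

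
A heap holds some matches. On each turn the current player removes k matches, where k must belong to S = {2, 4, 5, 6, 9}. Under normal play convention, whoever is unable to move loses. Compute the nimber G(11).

G(0) = 0
G(1) = mex{} = 0
G(2) = mex{0} = 1
G(3) = mex{0} = 1
G(4) = mex{1,0} = 2
G(5) = mex{1,0,0} = 2
G(6) = mex{2,1,0,0} = 3
G(7) = mex{2,1,1,0} = 3
G(8) = mex{3,2,1,1} = 0
G(9) = mex{3,2,2,1,0} = 4
G(10) = mex{0,3,2,2,0} = 1
G(11) = mex{4,3,3,2,1} = 0

0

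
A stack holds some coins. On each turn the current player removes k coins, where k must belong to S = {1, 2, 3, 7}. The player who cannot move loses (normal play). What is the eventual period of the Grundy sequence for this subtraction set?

G(0) = 0
G(1) = mex{0} = 1
G(2) = mex{1,0} = 2
G(3) = mex{2,1,0} = 3
G(4) = mex{3,2,1} = 0
G(5) = mex{0,3,2} = 1
G(6) = mex{1,0,3} = 2
G(7) = mex{2,1,0,0} = 3
G(8) = mex{3,2,1,1} = 0
G(9) = mex{0,3,2,2} = 1
G(10) = mex{1,0,3,3} = 2
G(11) = mex{2,1,0,0} = 3
G(12) = mex{3,2,1,1} = 0
G(13) = mex{0,3,2,2} = 1
G(14) = mex{1,0,3,3} = 2
G(n+4) = G(n) holds for n = 0,…,6 (a full window of length max(S) = 7), so the sequence is purely periodic with period 4.

4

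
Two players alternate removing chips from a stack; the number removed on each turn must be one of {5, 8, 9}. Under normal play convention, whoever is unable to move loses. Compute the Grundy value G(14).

0

n :  0  1  2  3  4  5  6  7  8  9 10 11 12 13 14
G :  0  0  0  0  0  1  1  1  1  1  2  2  2  2  0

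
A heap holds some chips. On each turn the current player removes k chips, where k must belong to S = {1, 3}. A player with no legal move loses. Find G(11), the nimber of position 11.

1

G(0) = 0
G(1) = mex{0} = 1
G(2) = mex{1} = 0
G(3) = mex{0,0} = 1
G(4) = mex{1,1} = 0
G(5) = mex{0,0} = 1
G(6) = mex{1,1} = 0
G(7) = mex{0,0} = 1
G(8) = mex{1,1} = 0
G(9) = mex{0,0} = 1
G(10) = mex{1,1} = 0
G(11) = mex{0,0} = 1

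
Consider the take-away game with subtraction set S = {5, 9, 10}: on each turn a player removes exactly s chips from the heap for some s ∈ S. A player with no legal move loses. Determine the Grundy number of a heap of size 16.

G(0) = 0
G(1) = mex{} = 0
G(2) = mex{} = 0
G(3) = mex{} = 0
G(4) = mex{} = 0
G(5) = mex{0} = 1
G(6) = mex{0} = 1
G(7) = mex{0} = 1
G(8) = mex{0} = 1
G(9) = mex{0,0} = 1
G(10) = mex{1,0,0} = 2
G(11) = mex{1,0,0} = 2
G(12) = mex{1,0,0} = 2
G(13) = mex{1,0,0} = 2
G(14) = mex{1,1,0} = 2
G(15) = mex{2,1,1} = 0
G(16) = mex{2,1,1} = 0

0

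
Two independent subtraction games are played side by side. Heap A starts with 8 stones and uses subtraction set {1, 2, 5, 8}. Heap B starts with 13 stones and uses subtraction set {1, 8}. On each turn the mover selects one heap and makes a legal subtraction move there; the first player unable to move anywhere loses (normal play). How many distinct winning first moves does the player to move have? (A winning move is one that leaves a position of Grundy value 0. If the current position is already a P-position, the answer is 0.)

Heap A, S = {1, 2, 5, 8}:
G(0) = 0
G(1) = mex{0} = 1
G(2) = mex{1,0} = 2
G(3) = mex{2,1} = 0
G(4) = mex{0,2} = 1
G(5) = mex{1,0,0} = 2
G(6) = mex{2,1,1} = 0
G(7) = mex{0,2,2} = 1
G(8) = mex{1,0,0,0} = 2
G_A(8) = 2.
Heap B, S = {1, 8}:
n :  0  1  2  3  4  5  6  7  8  9 10 11 12 13
G :  0  1  0  1  0  1  0  1  2  0  1  0  1  0
G_B(13) = 0.
Combined Grundy value = 2 ⊕ 0 = 2.
A winning move leaves total XOR = 0, i.e. changes one component's Grundy value g to g ⊕ X where X is the current total.
Heap A: need g' = 2⊕2 = 0. Options: 8−1→G=1, 8−2→G=0, 8−5→G=0, 8−8→G=0. Hits: 3.
Heap B: need g' = 0⊕2 = 2. Options: 13−1→G=1, 13−8→G=1. Hits: 0.

3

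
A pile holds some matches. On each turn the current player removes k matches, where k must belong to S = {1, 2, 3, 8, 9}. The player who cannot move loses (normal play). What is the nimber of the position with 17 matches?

G(0) = 0
G(1) = mex{0} = 1
G(2) = mex{1,0} = 2
G(3) = mex{2,1,0} = 3
G(4) = mex{3,2,1} = 0
G(5) = mex{0,3,2} = 1
G(6) = mex{1,0,3} = 2
G(7) = mex{2,1,0} = 3
G(8) = mex{3,2,1,0} = 4
G(9) = mex{4,3,2,1,0} = 5
G(10) = mex{5,4,3,2,1} = 0
G(11) = mex{0,5,4,3,2} = 1
G(12) = mex{1,0,5,0,3} = 2
G(13) = mex{2,1,0,1,0} = 3
G(14) = mex{3,2,1,2,1} = 0
G(15) = mex{0,3,2,3,2} = 1
G(16) = mex{1,0,3,4,3} = 2
G(17) = mex{2,1,0,5,4} = 3

3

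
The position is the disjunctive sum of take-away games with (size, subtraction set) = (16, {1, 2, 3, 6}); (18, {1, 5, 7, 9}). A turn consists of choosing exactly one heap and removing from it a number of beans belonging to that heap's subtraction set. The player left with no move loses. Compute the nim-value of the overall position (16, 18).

Heap A, S = {1, 2, 3, 6}:
G(0) = 0
G(1) = mex{0} = 1
G(2) = mex{1,0} = 2
G(3) = mex{2,1,0} = 3
G(4) = mex{3,2,1} = 0
G(5) = mex{0,3,2} = 1
G(6) = mex{1,0,3,0} = 2
G(7) = mex{2,1,0,1} = 3
G(8) = mex{3,2,1,2} = 0
G(9) = mex{0,3,2,3} = 1
G(10) = mex{1,0,3,0} = 2
G(11) = mex{2,1,0,1} = 3
G(12) = mex{3,2,1,2} = 0
G(13) = mex{0,3,2,3} = 1
G(14) = mex{1,0,3,0} = 2
G(15) = mex{2,1,0,1} = 3
G(16) = mex{3,2,1,2} = 0
G_A(16) = 0.
Heap B, S = {1, 5, 7, 9}:
G(0) = 0
G(1) = mex{0} = 1
G(2) = mex{1} = 0
G(3) = mex{0} = 1
G(4) = mex{1} = 0
G(5) = mex{0,0} = 1
G(6) = mex{1,1} = 0
G(7) = mex{0,0,0} = 1
G(8) = mex{1,1,1} = 0
G(9) = mex{0,0,0,0} = 1
G(10) = mex{1,1,1,1} = 0
G(11) = mex{0,0,0,0} = 1
G(12) = mex{1,1,1,1} = 0
G(13) = mex{0,0,0,0} = 1
G(14) = mex{1,1,1,1} = 0
G(15) = mex{0,0,0,0} = 1
G(16) = mex{1,1,1,1} = 0
G(17) = mex{0,0,0,0} = 1
G(18) = mex{1,1,1,1} = 0
G_B(18) = 0.
Combined Grundy value = 0 ⊕ 0 = 0.

0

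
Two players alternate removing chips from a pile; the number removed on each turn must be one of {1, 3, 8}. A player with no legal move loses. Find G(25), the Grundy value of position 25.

n :  0  1  2  3  4  5  6  7  8  9 10 11 12 13 14 15 16 17 18 19 20 21 22 23 24 25
G :  0  1  0  1  0  1  0  1  2  3  2  0  1  0  1  0  1  0  1  2  3  2  0  1  0  1

1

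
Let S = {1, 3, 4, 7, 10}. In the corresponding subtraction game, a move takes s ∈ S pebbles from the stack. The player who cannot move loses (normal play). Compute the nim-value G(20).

1

n :  0  1  2  3  4  5  6  7  8  9 10 11 12 13 14 15 16 17 18 19 20
G :  0  1  0  1  2  3  2  3  0  1  4  5  2  0  1  4  3  2  3  0  1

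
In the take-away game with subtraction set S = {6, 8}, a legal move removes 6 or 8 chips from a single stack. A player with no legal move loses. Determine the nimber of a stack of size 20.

n :  0  1  2  3  4  5  6  7  8  9 10 11 12 13 14 15 16 17 18 19 20
G :  0  0  0  0  0  0  1  1  1  1  1  1  2  2  0  0  0  0  0  0  1

1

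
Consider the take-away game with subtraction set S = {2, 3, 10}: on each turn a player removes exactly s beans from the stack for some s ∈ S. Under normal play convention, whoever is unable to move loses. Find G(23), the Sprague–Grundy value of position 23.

G(0) = 0
G(1) = mex{} = 0
G(2) = mex{0} = 1
G(3) = mex{0,0} = 1
G(4) = mex{1,0} = 2
G(5) = mex{1,1} = 0
G(6) = mex{2,1} = 0
G(7) = mex{0,2} = 1
G(8) = mex{0,0} = 1
G(9) = mex{1,0} = 2
G(10) = mex{1,1,0} = 2
G(11) = mex{2,1,0} = 3
G(12) = mex{2,2,1} = 0
G(13) = mex{3,2,1} = 0
G(14) = mex{0,3,2} = 1
G(15) = mex{0,0,0} = 1
G(16) = mex{1,0,0} = 2
G(17) = mex{1,1,1} = 0
G(18) = mex{2,1,1} = 0
G(19) = mex{0,2,2} = 1
G(20) = mex{0,0,2} = 1
G(21) = mex{1,0,3} = 2
G(22) = mex{1,1,0} = 2
G(23) = mex{2,1,0} = 3

3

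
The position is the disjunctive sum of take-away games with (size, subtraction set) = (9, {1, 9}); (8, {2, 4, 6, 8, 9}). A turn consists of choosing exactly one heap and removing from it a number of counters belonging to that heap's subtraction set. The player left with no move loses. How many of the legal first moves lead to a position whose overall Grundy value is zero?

1

Heap A, S = {1, 9}:
n : 0 1 2 3 4 5 6 7 8 9
G : 0 1 0 1 0 1 0 1 0 1
G_A(9) = 1.
Heap B, S = {2, 4, 6, 8, 9}:
G(0) = 0
G(1) = mex{} = 0
G(2) = mex{0} = 1
G(3) = mex{0} = 1
G(4) = mex{1,0} = 2
G(5) = mex{1,0} = 2
G(6) = mex{2,1,0} = 3
G(7) = mex{2,1,0} = 3
G(8) = mex{3,2,1,0} = 4
G_B(8) = 4.
Combined Grundy value = 1 ⊕ 4 = 5.
A winning move leaves total XOR = 0, i.e. changes one component's Grundy value g to g ⊕ X where X is the current total.
Heap A: need g' = 1⊕5 = 4. Options: 9−1→G=0, 9−9→G=0. Hits: 0.
Heap B: need g' = 4⊕5 = 1. Options: 8−2→G=3, 8−4→G=2, 8−6→G=1, 8−8→G=0. Hits: 1.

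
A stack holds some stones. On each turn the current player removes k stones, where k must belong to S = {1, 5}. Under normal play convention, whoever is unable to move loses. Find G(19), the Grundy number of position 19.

G(0) = 0
G(1) = mex{0} = 1
G(2) = mex{1} = 0
G(3) = mex{0} = 1
G(4) = mex{1} = 0
G(5) = mex{0,0} = 1
G(6) = mex{1,1} = 0
G(7) = mex{0,0} = 1
G(8) = mex{1,1} = 0
G(9) = mex{0,0} = 1
G(10) = mex{1,1} = 0
G(11) = mex{0,0} = 1
G(12) = mex{1,1} = 0
G(13) = mex{0,0} = 1
G(14) = mex{1,1} = 0
G(15) = mex{0,0} = 1
G(16) = mex{1,1} = 0
G(17) = mex{0,0} = 1
G(18) = mex{1,1} = 0
G(19) = mex{0,0} = 1

1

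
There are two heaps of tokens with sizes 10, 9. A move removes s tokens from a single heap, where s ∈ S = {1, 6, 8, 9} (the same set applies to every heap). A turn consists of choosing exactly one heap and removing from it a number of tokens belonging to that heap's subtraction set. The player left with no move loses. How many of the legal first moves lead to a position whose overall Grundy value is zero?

1

All heaps use S = {1, 6, 8, 9}:
n :  0  1  2  3  4  5  6  7  8  9 10
G :  0  1  0  1  0  1  2  0  1  2  3
Heap A: G(10) = 3.
Heap B: G(9) = 2.
Combined Grundy value = 3 ⊕ 2 = 1.
A winning move leaves total XOR = 0, i.e. changes one component's Grundy value g to g ⊕ X where X is the current total.
Heap A: need g' = 3⊕1 = 2. Options: 10−1→G=2, 10−6→G=0, 10−8→G=0, 10−9→G=1. Hits: 1.
Heap B: need g' = 2⊕1 = 3. Options: 9−1→G=1, 9−6→G=1, 9−8→G=1, 9−9→G=0. Hits: 0.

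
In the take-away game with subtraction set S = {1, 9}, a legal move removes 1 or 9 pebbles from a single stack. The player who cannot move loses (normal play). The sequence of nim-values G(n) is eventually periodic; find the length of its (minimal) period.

2

n :  0  1  2  3  4  5  6  7  8  9 10 11 12 13 14
G :  0  1  0  1  0  1  0  1  0  1  0  1  0  1  0
G(n+2) = G(n) holds for n = 0,…,8 (a full window of length max(S) = 9), so the sequence is purely periodic with period 2.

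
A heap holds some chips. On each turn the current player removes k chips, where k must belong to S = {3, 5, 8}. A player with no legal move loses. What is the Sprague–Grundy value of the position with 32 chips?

n :  0  1  2  3  4  5  6  7  8  9 10 11 12 13 14 15 16 17 18 19 20 21 22 23 24 25 26 27 28 29 30 31 32
G :  0  0  0  1  1  1  2  2  2  3  3  0  0  0  1  1  1  2  2  2  3  3  0  0  0  1  1  1  2  2  2  3  3

3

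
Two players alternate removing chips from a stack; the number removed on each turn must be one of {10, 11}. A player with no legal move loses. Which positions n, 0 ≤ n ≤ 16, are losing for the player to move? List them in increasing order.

G(0) = 0
G(1) = mex{} = 0
G(2) = mex{} = 0
G(3) = mex{} = 0
G(4) = mex{} = 0
G(5) = mex{} = 0
G(6) = mex{} = 0
G(7) = mex{} = 0
G(8) = mex{} = 0
G(9) = mex{} = 0
G(10) = mex{0} = 1
G(11) = mex{0,0} = 1
G(12) = mex{0,0} = 1
G(13) = mex{0,0} = 1
G(14) = mex{0,0} = 1
G(15) = mex{0,0} = 1
G(16) = mex{0,0} = 1
P-positions are exactly the n with G(n) = 0.

0, 1, 2, 3, 4, 5, 6, 7, 8, 9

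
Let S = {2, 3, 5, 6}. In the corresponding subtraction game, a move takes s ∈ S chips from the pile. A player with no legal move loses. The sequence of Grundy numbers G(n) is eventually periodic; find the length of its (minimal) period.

n :  0  1  2  3  4  5  6  7  8  9 10 11 12 13 14 15 16 17
G :  0  0  1  1  2  2  3  3  0  0  1  1  2  2  3  3  0  0
G(n+8) = G(n) holds for n = 0,…,5 (a full window of length max(S) = 6), so the sequence is purely periodic with period 8.

8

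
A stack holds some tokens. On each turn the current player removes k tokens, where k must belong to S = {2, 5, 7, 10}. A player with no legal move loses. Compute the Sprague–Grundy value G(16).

n :  0  1  2  3  4  5  6  7  8  9 10 11 12 13 14 15 16
G :  0  0  1  1  0  2  1  3  2  2  3  3  0  0  1  1  0

0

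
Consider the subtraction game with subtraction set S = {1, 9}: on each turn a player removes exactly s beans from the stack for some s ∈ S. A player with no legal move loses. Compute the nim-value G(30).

G(0) = 0
G(1) = mex{0} = 1
G(2) = mex{1} = 0
G(3) = mex{0} = 1
G(4) = mex{1} = 0
G(5) = mex{0} = 1
G(6) = mex{1} = 0
G(7) = mex{0} = 1
G(8) = mex{1} = 0
G(9) = mex{0,0} = 1
G(10) = mex{1,1} = 0
G(11) = mex{0,0} = 1
G(12) = mex{1,1} = 0
G(13) = mex{0,0} = 1
G(14) = mex{1,1} = 0
G(15) = mex{0,0} = 1
G(16) = mex{1,1} = 0
G(17) = mex{0,0} = 1
G(18) = mex{1,1} = 0
G(19) = mex{0,0} = 1
G(20) = mex{1,1} = 0
G(21) = mex{0,0} = 1
G(22) = mex{1,1} = 0
G(23) = mex{0,0} = 1
G(24) = mex{1,1} = 0
G(25) = mex{0,0} = 1
G(26) = mex{1,1} = 0
G(27) = mex{0,0} = 1
G(28) = mex{1,1} = 0
G(29) = mex{0,0} = 1
G(30) = mex{1,1} = 0

0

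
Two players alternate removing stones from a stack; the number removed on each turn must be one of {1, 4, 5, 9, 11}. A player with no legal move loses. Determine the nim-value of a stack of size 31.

G(0) = 0
G(1) = mex{0} = 1
G(2) = mex{1} = 0
G(3) = mex{0} = 1
G(4) = mex{1,0} = 2
G(5) = mex{2,1,0} = 3
G(6) = mex{3,0,1} = 2
G(7) = mex{2,1,0} = 3
G(8) = mex{3,2,1} = 0
G(9) = mex{0,3,2,0} = 1
G(10) = mex{1,2,3,1} = 0
G(11) = mex{0,3,2,0,0} = 1
G(12) = mex{1,0,3,1,1} = 2
G(13) = mex{2,1,0,2,0} = 3
G(14) = mex{3,0,1,3,1} = 2
G(15) = mex{2,1,0,2,2} = 3
G(16) = mex{3,2,1,3,3} = 0
G(17) = mex{0,3,2,0,2} = 1
G(18) = mex{1,2,3,1,3} = 0
G(19) = mex{0,3,2,0,0} = 1
G(20) = mex{1,0,3,1,1} = 2
G(21) = mex{2,1,0,2,0} = 3
G(22) = mex{3,0,1,3,1} = 2
G(23) = mex{2,1,0,2,2} = 3
G(24) = mex{3,2,1,3,3} = 0
G(25) = mex{0,3,2,0,2} = 1
G(26) = mex{1,2,3,1,3} = 0
G(27) = mex{0,3,2,0,0} = 1
G(28) = mex{1,0,3,1,1} = 2
G(29) = mex{2,1,0,2,0} = 3
G(30) = mex{3,0,1,3,1} = 2
G(31) = mex{2,1,0,2,2} = 3

3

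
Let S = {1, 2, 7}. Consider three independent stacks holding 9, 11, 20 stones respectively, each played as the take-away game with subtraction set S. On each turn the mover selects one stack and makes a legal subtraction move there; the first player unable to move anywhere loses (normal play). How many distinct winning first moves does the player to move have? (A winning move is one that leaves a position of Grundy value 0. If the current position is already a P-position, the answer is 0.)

All stacks use S = {1, 2, 7}:
G(0) = 0
G(1) = mex{0} = 1
G(2) = mex{1,0} = 2
G(3) = mex{2,1} = 0
G(4) = mex{0,2} = 1
G(5) = mex{1,0} = 2
G(6) = mex{2,1} = 0
G(7) = mex{0,2,0} = 1
G(8) = mex{1,0,1} = 2
G(9) = mex{2,1,2} = 0
G(10) = mex{0,2,0} = 1
G(11) = mex{1,0,1} = 2
G(12) = mex{2,1,2} = 0
G(13) = mex{0,2,0} = 1
G(14) = mex{1,0,1} = 2
G(15) = mex{2,1,2} = 0
G(16) = mex{0,2,0} = 1
G(17) = mex{1,0,1} = 2
G(18) = mex{2,1,2} = 0
G(19) = mex{0,2,0} = 1
G(20) = mex{1,0,1} = 2
Stack A: G(9) = 0.
Stack B: G(11) = 2.
Stack C: G(20) = 2.
Combined Grundy value = 0 ⊕ 2 ⊕ 2 = 0.
A winning move leaves total XOR = 0, i.e. changes one component's Grundy value g to g ⊕ X where X is the current total.
Stack A: target g' = 0⊕0 = 0, but every legal move changes the Grundy value (mex property), so 0 moves.
Stack B: target g' = 2⊕0 = 2, but every legal move changes the Grundy value (mex property), so 0 moves.
Stack C: target g' = 2⊕0 = 2, but every legal move changes the Grundy value (mex property), so 0 moves.

0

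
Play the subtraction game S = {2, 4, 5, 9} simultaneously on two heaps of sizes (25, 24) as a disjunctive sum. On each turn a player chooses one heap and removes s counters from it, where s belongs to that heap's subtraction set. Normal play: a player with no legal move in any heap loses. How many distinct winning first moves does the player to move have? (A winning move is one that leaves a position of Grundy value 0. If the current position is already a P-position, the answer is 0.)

All heaps use S = {2, 4, 5, 9}:
G(0) = 0
G(1) = mex{} = 0
G(2) = mex{0} = 1
G(3) = mex{0} = 1
G(4) = mex{1,0} = 2
G(5) = mex{1,0,0} = 2
G(6) = mex{2,1,0} = 3
G(7) = mex{2,1,1} = 0
G(8) = mex{3,2,1} = 0
G(9) = mex{0,2,2,0} = 1
G(10) = mex{0,3,2,0} = 1
G(11) = mex{1,0,3,1} = 2
G(12) = mex{1,0,0,1} = 2
G(13) = mex{2,1,0,2} = 3
G(14) = mex{2,1,1,2} = 0
G(15) = mex{3,2,1,3} = 0
G(16) = mex{0,2,2,0} = 1
G(17) = mex{0,3,2,0} = 1
G(18) = mex{1,0,3,1} = 2
G(19) = mex{1,0,0,1} = 2
G(20) = mex{2,1,0,2} = 3
G(21) = mex{2,1,1,2} = 0
G(22) = mex{3,2,1,3} = 0
G(23) = mex{0,2,2,0} = 1
G(24) = mex{0,3,2,0} = 1
G(25) = mex{1,0,3,1} = 2
Heap A: G(25) = 2.
Heap B: G(24) = 1.
Combined Grundy value = 2 ⊕ 1 = 3.
A winning move leaves total XOR = 0, i.e. changes one component's Grundy value g to g ⊕ X where X is the current total.
Heap A: need g' = 2⊕3 = 1. Options: 25−2→G=1, 25−4→G=0, 25−5→G=3, 25−9→G=1. Hits: 2.
Heap B: need g' = 1⊕3 = 2. Options: 24−2→G=0, 24−4→G=3, 24−5→G=2, 24−9→G=0. Hits: 1.

3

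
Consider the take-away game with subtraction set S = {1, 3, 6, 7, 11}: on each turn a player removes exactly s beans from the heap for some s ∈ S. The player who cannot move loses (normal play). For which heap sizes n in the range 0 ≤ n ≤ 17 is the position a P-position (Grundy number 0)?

n :  0  1  2  3  4  5  6  7  8  9 10 11 12 13 14 15 16 17
G :  0  1  0  1  0  1  2  3  2  3  2  3  0  1  0  1  0  1
P-positions are exactly the n with G(n) = 0.

0, 2, 4, 12, 14, 16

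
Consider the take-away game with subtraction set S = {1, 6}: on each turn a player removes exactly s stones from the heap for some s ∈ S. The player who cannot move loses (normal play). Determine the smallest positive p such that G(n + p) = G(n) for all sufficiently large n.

n :  0  1  2  3  4  5  6  7  8  9 10 11 12 13 14 15
G :  0  1  0  1  0  1  2  0  1  0  1  0  1  2  0  1
G(n+7) = G(n) holds for n = 0,…,5 (a full window of length max(S) = 6), so the sequence is purely periodic with period 7.

7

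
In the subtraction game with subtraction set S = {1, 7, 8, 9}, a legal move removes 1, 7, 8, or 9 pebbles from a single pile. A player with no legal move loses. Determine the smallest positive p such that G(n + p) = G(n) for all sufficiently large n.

16

n :  0  1  2  3  4  5  6  7  8  9 10 11 12 13 14 15 16 17 18 19 20 21 22 23 24 25 26 27 28 29 30 31 32 33
G :  0  1  0  1  0  1  0  1  2  3  2  3  2  3  2  3  0  1  0  1  0  1  0  1  2  3  2  3  2  3  2  3  0  1
G(n+16) = G(n) holds for n = 0,…,8 (a full window of length max(S) = 9), so the sequence is purely periodic with period 16.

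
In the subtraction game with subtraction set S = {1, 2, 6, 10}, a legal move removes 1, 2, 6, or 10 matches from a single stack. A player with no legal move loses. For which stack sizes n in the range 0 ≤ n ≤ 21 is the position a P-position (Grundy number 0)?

0, 3, 7, 11, 14, 18

G(0) = 0
G(1) = mex{0} = 1
G(2) = mex{1,0} = 2
G(3) = mex{2,1} = 0
G(4) = mex{0,2} = 1
G(5) = mex{1,0} = 2
G(6) = mex{2,1,0} = 3
G(7) = mex{3,2,1} = 0
G(8) = mex{0,3,2} = 1
G(9) = mex{1,0,0} = 2
G(10) = mex{2,1,1,0} = 3
G(11) = mex{3,2,2,1} = 0
G(12) = mex{0,3,3,2} = 1
G(13) = mex{1,0,0,0} = 2
G(14) = mex{2,1,1,1} = 0
G(15) = mex{0,2,2,2} = 1
G(16) = mex{1,0,3,3} = 2
G(17) = mex{2,1,0,0} = 3
G(18) = mex{3,2,1,1} = 0
G(19) = mex{0,3,2,2} = 1
G(20) = mex{1,0,0,3} = 2
G(21) = mex{2,1,1,0} = 3
P-positions are exactly the n with G(n) = 0.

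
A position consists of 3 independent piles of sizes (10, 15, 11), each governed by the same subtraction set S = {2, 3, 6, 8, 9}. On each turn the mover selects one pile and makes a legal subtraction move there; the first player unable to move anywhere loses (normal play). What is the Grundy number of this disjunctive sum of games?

5

All piles use S = {2, 3, 6, 8, 9}:
n :  0  1  2  3  4  5  6  7  8  9 10 11 12 13 14 15
G :  0  0  1  1  2  0  3  1  2  2  3  3  0  4  1  5
Pile A: G(10) = 3.
Pile B: G(15) = 5.
Pile C: G(11) = 3.
Combined Grundy value = 3 ⊕ 5 ⊕ 3 = 5.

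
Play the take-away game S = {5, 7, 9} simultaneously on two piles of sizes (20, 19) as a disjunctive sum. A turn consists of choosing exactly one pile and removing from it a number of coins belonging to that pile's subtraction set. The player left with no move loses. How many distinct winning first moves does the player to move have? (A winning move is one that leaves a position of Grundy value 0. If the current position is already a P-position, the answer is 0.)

All piles use S = {5, 7, 9}:
G(0) = 0
G(1) = mex{} = 0
G(2) = mex{} = 0
G(3) = mex{} = 0
G(4) = mex{} = 0
G(5) = mex{0} = 1
G(6) = mex{0} = 1
G(7) = mex{0,0} = 1
G(8) = mex{0,0} = 1
G(9) = mex{0,0,0} = 1
G(10) = mex{1,0,0} = 2
G(11) = mex{1,0,0} = 2
G(12) = mex{1,1,0} = 2
G(13) = mex{1,1,0} = 2
G(14) = mex{1,1,1} = 0
G(15) = mex{2,1,1} = 0
G(16) = mex{2,1,1} = 0
G(17) = mex{2,2,1} = 0
G(18) = mex{2,2,1} = 0
G(19) = mex{0,2,2} = 1
G(20) = mex{0,2,2} = 1
Pile A: G(20) = 1.
Pile B: G(19) = 1.
Combined Grundy value = 1 ⊕ 1 = 0.
A winning move leaves total XOR = 0, i.e. changes one component's Grundy value g to g ⊕ X where X is the current total.
Pile A: target g' = 1⊕0 = 1, but every legal move changes the Grundy value (mex property), so 0 moves.
Pile B: target g' = 1⊕0 = 1, but every legal move changes the Grundy value (mex property), so 0 moves.

0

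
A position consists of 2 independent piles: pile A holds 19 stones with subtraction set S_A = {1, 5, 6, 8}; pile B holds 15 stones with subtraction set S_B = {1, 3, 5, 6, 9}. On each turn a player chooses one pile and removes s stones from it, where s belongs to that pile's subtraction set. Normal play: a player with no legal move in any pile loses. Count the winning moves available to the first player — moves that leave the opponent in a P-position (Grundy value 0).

Pile A, S = {1, 5, 6, 8}:
n :  0  1  2  3  4  5  6  7  8  9 10 11 12 13 14 15 16 17 18 19
G :  0  1  0  1  0  1  2  3  2  3  2  0  1  0  1  0  1  2  3  2
G_A(19) = 2.
Pile B, S = {1, 3, 5, 6, 9}:
G(0) = 0
G(1) = mex{0} = 1
G(2) = mex{1} = 0
G(3) = mex{0,0} = 1
G(4) = mex{1,1} = 0
G(5) = mex{0,0,0} = 1
G(6) = mex{1,1,1,0} = 2
G(7) = mex{2,0,0,1} = 3
G(8) = mex{3,1,1,0} = 2
G(9) = mex{2,2,0,1,0} = 3
G(10) = mex{3,3,1,0,1} = 2
G(11) = mex{2,2,2,1,0} = 3
G(12) = mex{3,3,3,2,1} = 0
G(13) = mex{0,2,2,3,0} = 1
G(14) = mex{1,3,3,2,1} = 0
G(15) = mex{0,0,2,3,2} = 1
G_B(15) = 1.
Combined Grundy value = 2 ⊕ 1 = 3.
A winning move leaves total XOR = 0, i.e. changes one component's Grundy value g to g ⊕ X where X is the current total.
Pile A: need g' = 2⊕3 = 1. Options: 19−1→G=3, 19−5→G=1, 19−6→G=0, 19−8→G=0. Hits: 1.
Pile B: need g' = 1⊕3 = 2. Options: 15−1→G=0, 15−3→G=0, 15−5→G=2, 15−6→G=3, 15−9→G=2. Hits: 2.

3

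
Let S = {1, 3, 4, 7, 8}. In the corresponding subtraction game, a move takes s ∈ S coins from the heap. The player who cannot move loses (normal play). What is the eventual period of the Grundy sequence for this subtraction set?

n :  0  1  2  3  4  5  6  7  8  9 10 11 12 13 14 15 16 17 18 19 20 21 22 23
G :  0  1  0  1  2  3  2  3  4  5  4  0  1  0  1  2  3  2  3  4  5  4  0  1
G(n+11) = G(n) holds for n = 0,…,7 (a full window of length max(S) = 8), so the sequence is purely periodic with period 11.

11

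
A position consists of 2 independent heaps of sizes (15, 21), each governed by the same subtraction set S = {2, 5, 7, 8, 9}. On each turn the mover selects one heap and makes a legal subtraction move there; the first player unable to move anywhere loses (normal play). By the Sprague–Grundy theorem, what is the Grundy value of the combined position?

All heaps use S = {2, 5, 7, 8, 9}:
n :  0  1  2  3  4  5  6  7  8  9 10 11 12 13 14 15 16 17 18 19 20 21
G :  0  0  1  1  0  2  1  3  2  2  3  3  4  4  0  0  1  1  0  2  1  3
Heap A: G(15) = 0.
Heap B: G(21) = 3.
Combined Grundy value = 0 ⊕ 3 = 3.

3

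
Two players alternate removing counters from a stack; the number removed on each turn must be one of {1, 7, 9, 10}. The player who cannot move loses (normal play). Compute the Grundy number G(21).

0

n :  0  1  2  3  4  5  6  7  8  9 10 11 12 13 14 15 16 17 18 19 20 21
G :  0  1  0  1  0  1  0  1  0  1  2  3  2  3  2  3  2  3  2  0  1  0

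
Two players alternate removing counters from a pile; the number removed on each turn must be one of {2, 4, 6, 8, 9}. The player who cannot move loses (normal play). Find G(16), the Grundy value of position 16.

2

G(0) = 0
G(1) = mex{} = 0
G(2) = mex{0} = 1
G(3) = mex{0} = 1
G(4) = mex{1,0} = 2
G(5) = mex{1,0} = 2
G(6) = mex{2,1,0} = 3
G(7) = mex{2,1,0} = 3
G(8) = mex{3,2,1,0} = 4
G(9) = mex{3,2,1,0,0} = 4
G(10) = mex{4,3,2,1,0} = 5
G(11) = mex{4,3,2,1,1} = 0
G(12) = mex{5,4,3,2,1} = 0
G(13) = mex{0,4,3,2,2} = 1
G(14) = mex{0,5,4,3,2} = 1
G(15) = mex{1,0,4,3,3} = 2
G(16) = mex{1,0,5,4,3} = 2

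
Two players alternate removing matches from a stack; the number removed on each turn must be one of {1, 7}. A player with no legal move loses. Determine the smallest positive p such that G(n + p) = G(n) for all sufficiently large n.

2

G(0) = 0
G(1) = mex{0} = 1
G(2) = mex{1} = 0
G(3) = mex{0} = 1
G(4) = mex{1} = 0
G(5) = mex{0} = 1
G(6) = mex{1} = 0
G(7) = mex{0,0} = 1
G(8) = mex{1,1} = 0
G(9) = mex{0,0} = 1
G(10) = mex{1,1} = 0
G(11) = mex{0,0} = 1
G(12) = mex{1,1} = 0
G(13) = mex{0,0} = 1
G(14) = mex{1,1} = 0
G(n+2) = G(n) holds for n = 0,…,6 (a full window of length max(S) = 7), so the sequence is purely periodic with period 2.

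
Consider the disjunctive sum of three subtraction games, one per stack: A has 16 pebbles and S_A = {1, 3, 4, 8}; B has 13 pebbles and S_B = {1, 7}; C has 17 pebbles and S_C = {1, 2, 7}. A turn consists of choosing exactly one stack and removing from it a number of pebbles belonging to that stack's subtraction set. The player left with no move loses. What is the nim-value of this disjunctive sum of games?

Stack A, S = {1, 3, 4, 8}:
n :  0  1  2  3  4  5  6  7  8  9 10 11 12 13 14 15 16
G :  0  1  0  1  2  3  2  0  1  0  1  2  3  2  0  1  0
G_A(16) = 0.
Stack B, S = {1, 7}:
n :  0  1  2  3  4  5  6  7  8  9 10 11 12 13
G :  0  1  0  1  0  1  0  1  0  1  0  1  0  1
G_B(13) = 1.
Stack C, S = {1, 2, 7}:
G(0) = 0
G(1) = mex{0} = 1
G(2) = mex{1,0} = 2
G(3) = mex{2,1} = 0
G(4) = mex{0,2} = 1
G(5) = mex{1,0} = 2
G(6) = mex{2,1} = 0
G(7) = mex{0,2,0} = 1
G(8) = mex{1,0,1} = 2
G(9) = mex{2,1,2} = 0
G(10) = mex{0,2,0} = 1
G(11) = mex{1,0,1} = 2
G(12) = mex{2,1,2} = 0
G(13) = mex{0,2,0} = 1
G(14) = mex{1,0,1} = 2
G(15) = mex{2,1,2} = 0
G(16) = mex{0,2,0} = 1
G(17) = mex{1,0,1} = 2
G_C(17) = 2.
Combined Grundy value = 0 ⊕ 1 ⊕ 2 = 3.

3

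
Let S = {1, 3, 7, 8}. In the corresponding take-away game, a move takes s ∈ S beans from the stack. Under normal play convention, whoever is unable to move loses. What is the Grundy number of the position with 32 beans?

0

n :  0  1  2  3  4  5  6  7  8  9 10 11 12 13 14 15 16 17 18 19 20 21 22 23 24 25 26 27 28 29 30 31 32
G :  0  1  0  1  0  1  0  1  2  3  2  3  2  3  2  0  1  0  1  0  1  0  1  2  3  2  3  2  3  2  0  1  0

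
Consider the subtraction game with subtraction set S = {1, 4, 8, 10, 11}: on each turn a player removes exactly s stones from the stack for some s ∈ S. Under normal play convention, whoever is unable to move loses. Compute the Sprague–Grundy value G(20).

1

n :  0  1  2  3  4  5  6  7  8  9 10 11 12 13 14 15 16 17 18 19 20
G :  0  1  0  1  2  0  1  0  1  2  3  2  3  4  0  1  2  3  2  0  1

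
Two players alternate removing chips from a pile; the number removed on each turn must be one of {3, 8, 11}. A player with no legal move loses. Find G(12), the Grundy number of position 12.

2

n :  0  1  2  3  4  5  6  7  8  9 10 11 12
G :  0  0  0  1  1  1  0  0  2  1  1  3  2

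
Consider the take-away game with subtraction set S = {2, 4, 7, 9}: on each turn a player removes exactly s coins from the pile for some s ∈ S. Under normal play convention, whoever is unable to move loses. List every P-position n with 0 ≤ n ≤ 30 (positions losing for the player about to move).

0, 1, 6, 11, 12, 17, 22, 23, 28

n :  0  1  2  3  4  5  6  7  8  9 10 11 12 13 14 15 16 17 18 19 20 21 22 23 24 25 26 27 28 29 30
G :  0  0  1  1  2  2  0  3  1  4  2  0  0  1  1  2  2  0  3  1  4  2  0  0  1  1  2  2  0  3  1
P-positions are exactly the n with G(n) = 0.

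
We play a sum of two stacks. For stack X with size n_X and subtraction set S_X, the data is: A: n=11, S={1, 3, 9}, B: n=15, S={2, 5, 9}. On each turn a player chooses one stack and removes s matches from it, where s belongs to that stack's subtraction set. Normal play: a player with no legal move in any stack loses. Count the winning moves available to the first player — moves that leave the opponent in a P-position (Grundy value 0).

6

Stack A, S = {1, 3, 9}:
n :  0  1  2  3  4  5  6  7  8  9 10 11
G :  0  1  0  1  0  1  0  1  0  1  0  1
G_A(11) = 1.
Stack B, S = {2, 5, 9}:
G(0) = 0
G(1) = mex{} = 0
G(2) = mex{0} = 1
G(3) = mex{0} = 1
G(4) = mex{1} = 0
G(5) = mex{1,0} = 2
G(6) = mex{0,0} = 1
G(7) = mex{2,1} = 0
G(8) = mex{1,1} = 0
G(9) = mex{0,0,0} = 1
G(10) = mex{0,2,0} = 1
G(11) = mex{1,1,1} = 0
G(12) = mex{1,0,1} = 2
G(13) = mex{0,0,0} = 1
G(14) = mex{2,1,2} = 0
G(15) = mex{1,1,1} = 0
G_B(15) = 0.
Combined Grundy value = 1 ⊕ 0 = 1.
A winning move leaves total XOR = 0, i.e. changes one component's Grundy value g to g ⊕ X where X is the current total.
Stack A: need g' = 1⊕1 = 0. Options: 11−1→G=0, 11−3→G=0, 11−9→G=0. Hits: 3.
Stack B: need g' = 0⊕1 = 1. Options: 15−2→G=1, 15−5→G=1, 15−9→G=1. Hits: 3.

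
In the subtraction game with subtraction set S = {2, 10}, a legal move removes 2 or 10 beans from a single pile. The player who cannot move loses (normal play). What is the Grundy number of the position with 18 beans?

n :  0  1  2  3  4  5  6  7  8  9 10 11 12 13 14 15 16 17 18
G :  0  0  1  1  0  0  1  1  0  0  1  1  0  0  1  1  0  0  1

1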